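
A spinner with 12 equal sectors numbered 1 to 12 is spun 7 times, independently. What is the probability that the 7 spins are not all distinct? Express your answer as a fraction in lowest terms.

3071/3456

P(all 7 different) = 12/12 · 11/12 · ··· · 6/12 = 385/3456.
P(at least two equal) = 1 − 385/3456 = 3071/3456.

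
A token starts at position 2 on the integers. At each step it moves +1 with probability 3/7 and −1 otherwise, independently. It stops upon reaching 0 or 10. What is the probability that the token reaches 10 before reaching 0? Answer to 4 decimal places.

Let r = q/p = (4/7)/(3/7) = 4/3. The recurrence P(i) = p·P(i+1) + q·P(i−1) with P(0)=0, P(10)=1 gives P(i) = (1 − r^i)/(1 − r^10).
P(2) = (1 − (4/3)^2) / (1 − (4/3)^10) = 6561/141361 ≈ 0.0464.

0.0464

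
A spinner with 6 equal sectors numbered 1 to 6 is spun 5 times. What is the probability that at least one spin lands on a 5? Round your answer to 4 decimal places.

0.5981

P(no spin lands on a 5) = (5/6)^5 ≈ 0.4019.
P(at least one) = 1 − 0.4019 = 0.5981.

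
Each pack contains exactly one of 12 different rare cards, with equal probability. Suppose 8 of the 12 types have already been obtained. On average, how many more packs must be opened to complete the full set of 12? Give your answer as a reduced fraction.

Starting from 8 distinct types, each trial gives a new one with probability (12−i)/12 when i types are held, so the wait for the next new type is 12/(12−i).
E = 12/4 + 12/3 + 12/2 + 12/1 = 25.

25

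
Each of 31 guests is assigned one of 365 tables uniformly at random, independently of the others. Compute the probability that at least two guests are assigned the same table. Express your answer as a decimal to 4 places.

0.7305

It's easier to compute the probability that all 31 are distinct.
P(all distinct) = 365/365 · 364/365 · ··· · 335/365 ≈ 0.2695.
So the probability of at least one match is 1 − 0.2695 = 0.7305.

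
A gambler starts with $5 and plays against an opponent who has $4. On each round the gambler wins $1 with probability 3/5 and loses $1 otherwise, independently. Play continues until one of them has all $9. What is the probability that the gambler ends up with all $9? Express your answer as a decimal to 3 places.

Let r = q/p = (2/5)/(3/5) = 2/3. The recurrence P(i) = p·P(i+1) + q·P(i−1) with P(0)=0, P(9)=1 gives P(i) = (1 − r^i)/(1 − r^9).
P(5) = (1 − (2/3)^5) / (1 − (2/3)^9) = 17091/19171 ≈ 0.892.

0.892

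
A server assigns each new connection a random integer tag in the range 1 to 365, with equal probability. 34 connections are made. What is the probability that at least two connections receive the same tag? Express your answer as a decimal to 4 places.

0.7953

It's easier to compute the probability that all 34 are distinct.
P(all distinct) = 365/365 · 364/365 · ··· · 332/365 ≈ 0.2047.
So the probability of at least one match is 1 − 0.2047 = 0.7953.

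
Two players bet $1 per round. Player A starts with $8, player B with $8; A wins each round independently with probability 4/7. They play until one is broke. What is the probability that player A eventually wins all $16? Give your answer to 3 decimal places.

0.909

Let r = q/p = (3/7)/(4/7) = 3/4. The recurrence P(i) = p·P(i+1) + q·P(i−1) with P(0)=0, P(16)=1 gives P(i) = (1 − r^i)/(1 − r^16).
P(8) = (1 − (3/4)^8) / (1 − (3/4)^16) = 65536/72097 ≈ 0.909.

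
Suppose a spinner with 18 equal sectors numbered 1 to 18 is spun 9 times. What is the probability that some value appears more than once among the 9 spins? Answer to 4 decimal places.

0.9111

P(all 9 different) = 18/18 · 17/18 · ··· · 10/18 ≈ 0.0889.
P(at least two equal) = 1 − 0.0889 = 0.9111.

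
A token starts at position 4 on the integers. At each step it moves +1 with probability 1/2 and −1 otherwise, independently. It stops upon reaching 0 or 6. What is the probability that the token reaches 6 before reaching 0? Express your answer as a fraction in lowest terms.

With a fair step, P(i) = ½P(i−1) + ½P(i+1) with P(0)=0, P(6)=1 has the linear solution P(i) = i/6.
P(4) = 4/6 = 2/3.

2/3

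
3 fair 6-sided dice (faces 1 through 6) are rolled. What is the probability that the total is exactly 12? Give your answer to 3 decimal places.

There are 6^3 = 216 equally likely outcomes.
The number of ordered 3-tuples from {1,…,6} summing to 12 is 25.
P(sum = 12) = 25/216 ≈ 0.116.

0.116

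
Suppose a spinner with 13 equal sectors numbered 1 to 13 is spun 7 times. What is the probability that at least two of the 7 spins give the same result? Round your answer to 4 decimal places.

0.8622

P(all 7 different) = 13/13 · 12/13 · ··· · 7/13 ≈ 0.1378.
P(at least two equal) = 1 − 0.1378 = 0.8622.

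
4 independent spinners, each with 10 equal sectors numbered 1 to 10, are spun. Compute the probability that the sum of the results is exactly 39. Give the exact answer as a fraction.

1/2500

There are 10^4 = 10000 equally likely outcomes.
The number of ordered 4-tuples from {1,…,10} summing to 39 is 4.
P(sum = 39) = 4/10000 = 1/2500.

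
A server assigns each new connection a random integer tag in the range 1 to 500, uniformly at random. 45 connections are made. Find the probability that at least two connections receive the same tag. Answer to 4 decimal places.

It's easier to compute the probability that all 45 are distinct.
P(all distinct) = 500/500 · 499/500 · ··· · 456/500 ≈ 0.1298.
So the probability of at least one match is 1 − 0.1298 = 0.8702.

0.8702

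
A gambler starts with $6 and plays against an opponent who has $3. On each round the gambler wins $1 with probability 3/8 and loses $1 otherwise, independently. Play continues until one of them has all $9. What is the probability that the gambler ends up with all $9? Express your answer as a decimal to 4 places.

Let r = q/p = (5/8)/(3/8) = 5/3. The recurrence P(i) = p·P(i+1) + q·P(i−1) with P(0)=0, P(9)=1 gives P(i) = (1 − r^i)/(1 − r^9).
P(6) = (1 − (5/3)^6) / (1 − (5/3)^9) = 4104/19729 ≈ 0.2080.

0.2080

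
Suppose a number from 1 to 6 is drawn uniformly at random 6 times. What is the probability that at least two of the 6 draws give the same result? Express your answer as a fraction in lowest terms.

P(all 6 different) = 6/6 · 5/6 · ··· · 1/6 = 5/324.
P(at least two equal) = 1 − 5/324 = 319/324.

319/324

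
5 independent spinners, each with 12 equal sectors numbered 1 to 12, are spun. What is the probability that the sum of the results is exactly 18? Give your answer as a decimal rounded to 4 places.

0.0095

There are 12^5 = 248832 equally likely outcomes.
The number of ordered 5-tuples from {1,…,12} summing to 18 is 2355.
P(sum = 18) = 2355/248832 = 785/82944 ≈ 0.0095.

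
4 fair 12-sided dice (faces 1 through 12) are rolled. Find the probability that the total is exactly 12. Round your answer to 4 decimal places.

There are 12^4 = 20736 equally likely outcomes.
The number of ordered 4-tuples from {1,…,12} summing to 12 is 165.
P(sum = 12) = 165/20736 = 55/6912 ≈ 0.0080.

0.0080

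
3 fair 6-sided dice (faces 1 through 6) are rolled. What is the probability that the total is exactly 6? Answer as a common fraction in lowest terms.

There are 6^3 = 216 equally likely outcomes.
The number of ordered 3-tuples from {1,…,6} summing to 6 is 10.
P(sum = 6) = 10/216 = 5/108.

5/108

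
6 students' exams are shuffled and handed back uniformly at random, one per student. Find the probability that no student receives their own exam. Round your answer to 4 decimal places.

This is the derangement probability: permutations of 6 with no fixed point.
D(6) = 6! · (1 − 1/1! + 1/2! − ··· + (−1)^6/6!) = 265.
P = 265/720 = 53/144 ≈ 0.3681.

0.3681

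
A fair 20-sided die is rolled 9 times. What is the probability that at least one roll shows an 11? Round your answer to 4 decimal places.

0.3698

P(no roll shows an 11) = (19/20)^9 ≈ 0.6302.
P(at least one) = 1 − 0.6302 = 0.3698.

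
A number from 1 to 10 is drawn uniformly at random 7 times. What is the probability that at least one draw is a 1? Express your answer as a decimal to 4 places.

P(no draw is a 1) = (9/10)^7 ≈ 0.4783.
P(at least one) = 1 − 0.4783 = 0.5217.

0.5217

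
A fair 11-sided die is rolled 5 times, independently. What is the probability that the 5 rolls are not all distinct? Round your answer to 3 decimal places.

0.656

P(all 5 different) = 11/11 · 10/11 · ··· · 7/11 ≈ 0.344.
P(at least two equal) = 1 − 0.344 = 0.656.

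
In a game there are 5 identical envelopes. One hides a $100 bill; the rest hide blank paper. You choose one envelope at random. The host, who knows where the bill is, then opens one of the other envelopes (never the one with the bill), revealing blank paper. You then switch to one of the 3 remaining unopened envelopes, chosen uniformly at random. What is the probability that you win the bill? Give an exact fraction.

Your original envelope holds the bill with probability 1/5, so the other 4 collectively hold it with probability 4/5.
The host can always find an empty envelope to open, so this doesn't change that 4/5; it is now spread over the 3 remaining unopened envelopes.
P(win by switching) = (4/5) · (1/3) = 4/15.

4/15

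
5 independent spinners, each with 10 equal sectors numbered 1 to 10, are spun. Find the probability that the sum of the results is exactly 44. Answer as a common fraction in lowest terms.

21/10000

There are 10^5 = 100000 equally likely outcomes.
The number of ordered 5-tuples from {1,…,10} summing to 44 is 210.
P(sum = 44) = 210/100000 = 21/10000.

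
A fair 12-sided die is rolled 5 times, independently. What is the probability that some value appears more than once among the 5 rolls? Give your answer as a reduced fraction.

89/144

P(all 5 different) = 12/12 · 11/12 · ··· · 8/12 = 55/144.
P(at least two equal) = 1 − 55/144 = 89/144.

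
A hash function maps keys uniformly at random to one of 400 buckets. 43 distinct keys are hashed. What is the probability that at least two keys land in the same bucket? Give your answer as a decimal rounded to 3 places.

It's easier to compute the probability that all 43 are distinct.
P(all distinct) = 400/400 · 399/400 · ··· · 358/400 ≈ 0.096.
So the probability of at least one match is 1 − 0.096 = 0.904.

0.904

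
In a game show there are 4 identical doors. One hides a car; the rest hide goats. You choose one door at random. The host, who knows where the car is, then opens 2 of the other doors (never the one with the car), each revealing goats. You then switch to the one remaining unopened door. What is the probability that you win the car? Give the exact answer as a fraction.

3/4

Your original door holds the car with probability 1/4, so the other 3 collectively hold it with probability 3/4.
The host can always find 2 empty doors to open, so the reveals don't change that 3/4; it is now spread over the 1 remaining unopened door.
P(win by switching) = (3/4) · (1/1) = 3/4.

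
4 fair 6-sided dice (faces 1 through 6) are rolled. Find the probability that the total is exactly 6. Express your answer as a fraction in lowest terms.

5/648

There are 6^4 = 1296 equally likely outcomes.
The number of ordered 4-tuples from {1,…,6} summing to 6 is 10.
P(sum = 6) = 10/1296 = 5/648.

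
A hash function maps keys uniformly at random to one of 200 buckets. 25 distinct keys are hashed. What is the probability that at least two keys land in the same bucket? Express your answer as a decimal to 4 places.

0.7910

It's easier to compute the probability that all 25 are distinct.
P(all distinct) = 200/200 · 199/200 · ··· · 176/200 ≈ 0.2090.
So the probability of at least one match is 1 − 0.2090 = 0.7910.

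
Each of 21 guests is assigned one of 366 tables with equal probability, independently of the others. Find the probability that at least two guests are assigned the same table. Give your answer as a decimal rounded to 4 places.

It's easier to compute the probability that all 21 are distinct.
P(all distinct) = 366/366 · 365/366 · ··· · 346/366 ≈ 0.5572.
So the probability of at least one match is 1 − 0.5572 = 0.4428.

0.4428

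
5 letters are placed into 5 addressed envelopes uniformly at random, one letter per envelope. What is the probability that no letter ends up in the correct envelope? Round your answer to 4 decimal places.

This is the derangement probability: permutations of 5 with no fixed point.
D(5) = 5! · (1 − 1/1! + 1/2! − ··· + (−1)^5/5!) = 44.
P = 44/120 = 11/30 ≈ 0.3667.

0.3667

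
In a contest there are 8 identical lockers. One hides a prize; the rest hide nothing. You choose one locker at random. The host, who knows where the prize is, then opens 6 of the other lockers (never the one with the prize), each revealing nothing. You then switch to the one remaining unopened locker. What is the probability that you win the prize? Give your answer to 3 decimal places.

Your original locker holds the prize with probability 1/8, so the other 7 collectively hold it with probability 7/8.
The host can always find 6 empty lockers to open, so the reveals don't change that 7/8; it is now spread over the 1 remaining unopened locker.
P(win by switching) = (7/8) · (1/1) = 7/8 ≈ 0.875.

0.875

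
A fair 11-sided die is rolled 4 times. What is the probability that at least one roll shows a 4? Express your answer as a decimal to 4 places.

0.3170

P(no roll shows a 4) = (10/11)^4 ≈ 0.6830.
P(at least one) = 1 − 0.6830 = 0.3170.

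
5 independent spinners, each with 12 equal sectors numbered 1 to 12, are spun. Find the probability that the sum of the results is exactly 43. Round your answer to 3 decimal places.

There are 12^5 = 248832 equally likely outcomes.
The number of ordered 5-tuples from {1,…,12} summing to 43 is 5355.
P(sum = 43) = 5355/248832 = 595/27648 ≈ 0.022.

0.022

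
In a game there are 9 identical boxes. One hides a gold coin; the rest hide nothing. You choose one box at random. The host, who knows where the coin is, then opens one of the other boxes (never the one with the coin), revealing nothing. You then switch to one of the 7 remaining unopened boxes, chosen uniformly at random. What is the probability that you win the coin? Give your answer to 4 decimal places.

0.1270

Your original box holds the coin with probability 1/9, so the other 8 collectively hold it with probability 8/9.
The host can always find an empty box to open, so this doesn't change that 8/9; it is now spread over the 7 remaining unopened boxes.
P(win by switching) = (8/9) · (1/7) = 8/63 ≈ 0.1270.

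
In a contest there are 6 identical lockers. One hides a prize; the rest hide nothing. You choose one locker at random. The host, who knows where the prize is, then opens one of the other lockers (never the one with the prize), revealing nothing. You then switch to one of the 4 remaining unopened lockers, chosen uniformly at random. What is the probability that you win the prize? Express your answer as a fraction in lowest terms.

Your original locker holds the prize with probability 1/6, so the other 5 collectively hold it with probability 5/6.
The host can always find an empty locker to open, so this doesn't change that 5/6; it is now spread over the 4 remaining unopened lockers.
P(win by switching) = (5/6) · (1/4) = 5/24.

5/24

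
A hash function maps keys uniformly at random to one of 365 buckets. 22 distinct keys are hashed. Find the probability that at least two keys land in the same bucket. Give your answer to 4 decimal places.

0.4757

It's easier to compute the probability that all 22 are distinct.
P(all distinct) = 365/365 · 364/365 · ··· · 344/365 ≈ 0.5243.
So the probability of at least one match is 1 − 0.5243 = 0.4757.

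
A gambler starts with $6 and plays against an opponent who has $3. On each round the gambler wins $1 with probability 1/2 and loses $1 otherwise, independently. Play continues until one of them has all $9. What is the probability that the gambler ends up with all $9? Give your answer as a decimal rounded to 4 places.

0.6667

With a fair step, P(i) = ½P(i−1) + ½P(i+1) with P(0)=0, P(9)=1 has the linear solution P(i) = i/9.
P(6) = 6/9 = 2/3 ≈ 0.6667.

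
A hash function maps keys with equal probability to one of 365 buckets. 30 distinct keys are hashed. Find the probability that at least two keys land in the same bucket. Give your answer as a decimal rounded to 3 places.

0.706

It's easier to compute the probability that all 30 are distinct.
P(all distinct) = 365/365 · 364/365 · ··· · 336/365 ≈ 0.294.
So the probability of at least one match is 1 − 0.294 = 0.706.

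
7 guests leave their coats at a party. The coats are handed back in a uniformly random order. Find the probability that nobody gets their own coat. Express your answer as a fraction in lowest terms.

This is the derangement probability: permutations of 7 with no fixed point.
D(7) = 7! · (1 − 1/1! + 1/2! − ··· + (−1)^7/7!) = 1854.
P = 1854/5040 = 103/280.

103/280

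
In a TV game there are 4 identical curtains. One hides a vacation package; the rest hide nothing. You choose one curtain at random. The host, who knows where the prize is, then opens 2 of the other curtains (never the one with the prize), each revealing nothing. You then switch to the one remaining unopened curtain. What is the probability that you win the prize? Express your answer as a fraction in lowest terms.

3/4

Your original curtain holds the prize with probability 1/4, so the other 3 collectively hold it with probability 3/4.
The host can always find 2 empty curtains to open, so the reveals don't change that 3/4; it is now spread over the 1 remaining unopened curtain.
P(win by switching) = (3/4) · (1/1) = 3/4.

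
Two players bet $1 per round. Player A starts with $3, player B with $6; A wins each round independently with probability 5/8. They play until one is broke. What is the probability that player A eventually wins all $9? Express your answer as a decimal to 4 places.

0.7920

Let r = q/p = (3/8)/(5/8) = 3/5. The recurrence P(i) = p·P(i+1) + q·P(i−1) with P(0)=0, P(9)=1 gives P(i) = (1 − r^i)/(1 − r^9).
P(3) = (1 − (3/5)^3) / (1 − (3/5)^9) = 15625/19729 ≈ 0.7920.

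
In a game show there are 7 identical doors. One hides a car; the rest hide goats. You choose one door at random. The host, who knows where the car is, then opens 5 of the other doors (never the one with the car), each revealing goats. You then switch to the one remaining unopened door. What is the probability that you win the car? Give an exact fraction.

Your original door holds the car with probability 1/7, so the other 6 collectively hold it with probability 6/7.
The host can always find 5 empty doors to open, so the reveals don't change that 6/7; it is now spread over the 1 remaining unopened door.
P(win by switching) = (6/7) · (1/1) = 6/7.

6/7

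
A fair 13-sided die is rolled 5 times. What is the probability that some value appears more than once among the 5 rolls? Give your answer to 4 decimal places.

P(all 5 different) = 13/13 · 12/13 · ··· · 9/13 ≈ 0.4160.
P(at least two equal) = 1 − 0.4160 = 0.5840.

0.5840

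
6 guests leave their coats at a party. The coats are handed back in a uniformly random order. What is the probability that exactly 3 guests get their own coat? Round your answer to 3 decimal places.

Choose which 3 of the 6 are fixed: C(6,3) = 20 ways.
The remaining 3 must have no fixed point: D(3) = 2.
P = 20·2/720 = 1/18 ≈ 0.056.

0.056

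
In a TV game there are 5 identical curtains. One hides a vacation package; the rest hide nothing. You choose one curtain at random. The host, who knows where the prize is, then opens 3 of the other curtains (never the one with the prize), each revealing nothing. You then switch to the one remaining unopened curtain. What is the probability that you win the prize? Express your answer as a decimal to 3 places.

0.800

Your original curtain holds the prize with probability 1/5, so the other 4 collectively hold it with probability 4/5.
The host can always find 3 empty curtains to open, so the reveals don't change that 4/5; it is now spread over the 1 remaining unopened curtain.
P(win by switching) = (4/5) · (1/1) = 4/5 ≈ 0.800.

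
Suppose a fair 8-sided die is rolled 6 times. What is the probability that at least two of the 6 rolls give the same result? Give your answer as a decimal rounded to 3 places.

0.923

P(all 6 different) = 8/8 · 7/8 · ··· · 3/8 ≈ 0.077.
P(at least two equal) = 1 − 0.077 = 0.923.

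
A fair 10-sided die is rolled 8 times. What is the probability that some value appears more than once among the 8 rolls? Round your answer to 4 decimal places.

P(all 8 different) = 10/10 · 9/10 · ··· · 3/10 ≈ 0.0181.
P(at least two equal) = 1 − 0.0181 = 0.9819.

0.9819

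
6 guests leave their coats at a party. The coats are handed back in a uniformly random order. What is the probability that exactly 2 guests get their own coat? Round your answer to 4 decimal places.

0.1875

Choose which 2 of the 6 are fixed: C(6,2) = 15 ways.
The remaining 4 must have no fixed point: D(4) = 9.
P = 15·9/720 = 3/16 ≈ 0.1875.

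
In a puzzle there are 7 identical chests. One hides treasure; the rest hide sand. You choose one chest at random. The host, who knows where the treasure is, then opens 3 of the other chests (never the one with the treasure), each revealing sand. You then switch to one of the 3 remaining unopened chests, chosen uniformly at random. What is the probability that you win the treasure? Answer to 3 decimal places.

Your original chest holds the treasure with probability 1/7, so the other 6 collectively hold it with probability 6/7.
The host can always find 3 empty chests to open, so the reveals don't change that 6/7; it is now spread over the 3 remaining unopened chests.
P(win by switching) = (6/7) · (1/3) = 2/7 ≈ 0.286.

0.286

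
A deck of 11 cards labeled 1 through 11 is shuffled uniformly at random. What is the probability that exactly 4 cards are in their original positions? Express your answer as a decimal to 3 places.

0.015

Choose which 4 of the 11 are fixed: C(11,4) = 330 ways.
The remaining 7 must have no fixed point: D(7) = 1854.
P = 330·1854/39916800 = 103/6720 ≈ 0.015.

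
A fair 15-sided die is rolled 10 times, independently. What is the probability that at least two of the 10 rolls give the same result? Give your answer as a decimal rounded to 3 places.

0.981

P(all 10 different) = 15/15 · 14/15 · ··· · 6/15 ≈ 0.019.
P(at least two equal) = 1 − 0.019 = 0.981.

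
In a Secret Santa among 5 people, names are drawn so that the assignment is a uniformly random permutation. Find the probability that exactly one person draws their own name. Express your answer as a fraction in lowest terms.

Choose which one is fixed: C(5,1) = 5 ways.
The remaining 4 must have no fixed point: D(4) = 9.
P = 5·9/120 = 3/8.

3/8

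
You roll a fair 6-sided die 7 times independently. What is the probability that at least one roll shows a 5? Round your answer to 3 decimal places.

0.721

P(no roll shows a 5) = (5/6)^7 ≈ 0.279.
P(at least one) = 1 − 0.279 = 0.721.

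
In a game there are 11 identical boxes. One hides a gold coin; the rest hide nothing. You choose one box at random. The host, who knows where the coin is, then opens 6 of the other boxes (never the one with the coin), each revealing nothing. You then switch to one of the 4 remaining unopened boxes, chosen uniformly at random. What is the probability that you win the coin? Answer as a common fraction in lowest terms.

5/22

Your original box holds the coin with probability 1/11, so the other 10 collectively hold it with probability 10/11.
The host can always find 6 empty boxes to open, so the reveals don't change that 10/11; it is now spread over the 4 remaining unopened boxes.
P(win by switching) = (10/11) · (1/4) = 5/22.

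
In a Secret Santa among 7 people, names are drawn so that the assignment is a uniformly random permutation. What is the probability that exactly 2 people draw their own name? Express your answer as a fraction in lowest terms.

11/60

Choose which 2 of the 7 are fixed: C(7,2) = 21 ways.
The remaining 5 must have no fixed point: D(5) = 44.
P = 21·44/5040 = 11/60.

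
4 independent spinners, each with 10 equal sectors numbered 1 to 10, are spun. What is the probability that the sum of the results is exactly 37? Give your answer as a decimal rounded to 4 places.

0.0020

There are 10^4 = 10000 equally likely outcomes.
The number of ordered 4-tuples from {1,…,10} summing to 37 is 20.
P(sum = 37) = 20/10000 = 1/500 ≈ 0.0020.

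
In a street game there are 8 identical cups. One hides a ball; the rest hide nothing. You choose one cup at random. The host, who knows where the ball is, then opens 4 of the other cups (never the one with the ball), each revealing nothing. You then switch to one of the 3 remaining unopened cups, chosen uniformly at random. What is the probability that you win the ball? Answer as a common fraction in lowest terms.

Your original cup holds the ball with probability 1/8, so the other 7 collectively hold it with probability 7/8.
The host can always find 4 empty cups to open, so the reveals don't change that 7/8; it is now spread over the 3 remaining unopened cups.
P(win by switching) = (7/8) · (1/3) = 7/24.

7/24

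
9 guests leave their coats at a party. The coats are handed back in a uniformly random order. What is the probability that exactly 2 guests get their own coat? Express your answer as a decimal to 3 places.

0.184

Choose which 2 of the 9 are fixed: C(9,2) = 36 ways.
The remaining 7 must have no fixed point: D(7) = 1854.
P = 36·1854/362880 = 103/560 ≈ 0.184.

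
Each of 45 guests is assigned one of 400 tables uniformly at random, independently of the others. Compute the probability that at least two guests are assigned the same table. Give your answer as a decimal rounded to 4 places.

0.9236

It's easier to compute the probability that all 45 are distinct.
P(all distinct) = 400/400 · 399/400 · ··· · 356/400 ≈ 0.0764.
So the probability of at least one match is 1 − 0.0764 = 0.9236.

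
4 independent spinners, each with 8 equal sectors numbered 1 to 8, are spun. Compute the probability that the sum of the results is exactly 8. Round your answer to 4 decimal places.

There are 8^4 = 4096 equally likely outcomes.
The number of ordered 4-tuples from {1,…,8} summing to 8 is 35.
P(sum = 8) = 35/4096 ≈ 0.0085.

0.0085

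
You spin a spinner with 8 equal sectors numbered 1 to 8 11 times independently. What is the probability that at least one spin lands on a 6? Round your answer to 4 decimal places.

0.7698

P(no spin lands on a 6) = (7/8)^11 ≈ 0.2302.
P(at least one) = 1 − 0.2302 = 0.7698.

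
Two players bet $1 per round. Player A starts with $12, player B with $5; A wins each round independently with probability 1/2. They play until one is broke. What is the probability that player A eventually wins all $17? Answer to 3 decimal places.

0.706

With a fair step, P(i) = ½P(i−1) + ½P(i+1) with P(0)=0, P(17)=1 has the linear solution P(i) = i/17.
P(12) = 12/17 ≈ 0.706.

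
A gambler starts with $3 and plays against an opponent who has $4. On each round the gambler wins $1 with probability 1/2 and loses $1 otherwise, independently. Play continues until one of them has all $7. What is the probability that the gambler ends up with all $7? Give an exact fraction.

With a fair step, P(i) = ½P(i−1) + ½P(i+1) with P(0)=0, P(7)=1 has the linear solution P(i) = i/7.
P(3) = 3/7.

3/7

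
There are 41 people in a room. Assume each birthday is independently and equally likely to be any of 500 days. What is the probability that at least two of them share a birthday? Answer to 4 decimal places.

0.8148

It's easier to compute the probability that all 41 are distinct.
P(all distinct) = 500/500 · 499/500 · ··· · 460/500 ≈ 0.1852.
So the probability of at least one match is 1 − 0.1852 = 0.8148.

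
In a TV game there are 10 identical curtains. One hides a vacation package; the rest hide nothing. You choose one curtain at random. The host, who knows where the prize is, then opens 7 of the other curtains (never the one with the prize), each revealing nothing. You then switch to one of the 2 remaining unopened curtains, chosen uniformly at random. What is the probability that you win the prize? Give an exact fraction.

Your original curtain holds the prize with probability 1/10, so the other 9 collectively hold it with probability 9/10.
The host can always find 7 empty curtains to open, so the reveals don't change that 9/10; it is now spread over the 2 remaining unopened curtains.
P(win by switching) = (9/10) · (1/2) = 9/20.

9/20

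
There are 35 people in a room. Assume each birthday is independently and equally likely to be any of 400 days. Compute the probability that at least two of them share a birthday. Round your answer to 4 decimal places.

0.7839

It's easier to compute the probability that all 35 are distinct.
P(all distinct) = 400/400 · 399/400 · ··· · 366/400 ≈ 0.2161.
So the probability of at least one match is 1 − 0.2161 = 0.7839.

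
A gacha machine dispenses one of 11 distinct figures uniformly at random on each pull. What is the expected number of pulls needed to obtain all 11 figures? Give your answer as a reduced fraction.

After i distinct types are collected, each trial gives a new one with probability (11−i)/11, so the expected wait for the next new type is 11/(11−i).
E = 11/11 + 11/10 + 11/9 + 11/8 + 11/7 + 11/6 + 11/5 + 11/4 + 11/3 + 11/2 + 11/1 = 83711/2520.

83711/2520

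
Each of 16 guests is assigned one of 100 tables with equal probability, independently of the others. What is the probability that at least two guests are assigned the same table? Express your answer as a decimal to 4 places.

0.7184

It's easier to compute the probability that all 16 are distinct.
P(all distinct) = 100/100 · 99/100 · ··· · 85/100 ≈ 0.2816.
So the probability of at least one match is 1 − 0.2816 = 0.7184.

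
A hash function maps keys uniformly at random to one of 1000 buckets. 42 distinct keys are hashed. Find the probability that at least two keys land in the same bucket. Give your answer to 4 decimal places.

It's easier to compute the probability that all 42 are distinct.
P(all distinct) = 1000/1000 · 999/1000 · ··· · 959/1000 ≈ 0.4176.
So the probability of at least one match is 1 − 0.4176 = 0.5824.

0.5824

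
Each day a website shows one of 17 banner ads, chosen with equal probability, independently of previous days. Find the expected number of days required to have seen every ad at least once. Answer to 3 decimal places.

58.472

After i distinct types are collected, each trial gives a new one with probability (17−i)/17, so the expected wait for the next new type is 17/(17−i).
E = 17/17 + 17/16 + 17/15 + 17/14 + 17/13 + 17/12 + 17/11 + 17/10 + 17/9 + 17/8 + 17/7 + 17/6 + 17/5 + 17/4 + 17/3 + 17/2 + 17/1 = 42142223/720720 ≈ 58.472.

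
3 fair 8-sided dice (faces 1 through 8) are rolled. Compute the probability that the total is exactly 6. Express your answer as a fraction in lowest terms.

There are 8^3 = 512 equally likely outcomes.
The number of ordered 3-tuples from {1,…,8} summing to 6 is 10.
P(sum = 6) = 10/512 = 5/256.

5/256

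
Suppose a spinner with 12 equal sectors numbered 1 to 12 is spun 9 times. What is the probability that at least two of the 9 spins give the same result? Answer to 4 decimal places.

P(all 9 different) = 12/12 · 11/12 · ··· · 4/12 ≈ 0.0155.
P(at least two equal) = 1 − 0.0155 = 0.9845.

0.9845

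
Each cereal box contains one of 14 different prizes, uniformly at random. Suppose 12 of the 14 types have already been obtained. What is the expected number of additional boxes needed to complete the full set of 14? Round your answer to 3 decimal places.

21.000

Starting from 12 distinct types, each trial gives a new one with probability (14−i)/14 when i types are held, so the wait for the next new type is 14/(14−i).
E = 14/2 + 14/1 = 21 ≈ 21.000.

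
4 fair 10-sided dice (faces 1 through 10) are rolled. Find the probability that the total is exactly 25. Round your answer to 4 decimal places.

0.0592

There are 10^4 = 10000 equally likely outcomes.
The number of ordered 4-tuples from {1,…,10} summing to 25 is 592.
P(sum = 25) = 592/10000 = 37/625 ≈ 0.0592.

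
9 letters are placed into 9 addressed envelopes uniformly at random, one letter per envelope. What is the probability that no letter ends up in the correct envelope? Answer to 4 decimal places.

This is the derangement probability: permutations of 9 with no fixed point.
D(9) = 9! · (1 − 1/1! + 1/2! − ··· + (−1)^9/9!) = 133496.
P = 133496/362880 = 16687/45360 ≈ 0.3679.

0.3679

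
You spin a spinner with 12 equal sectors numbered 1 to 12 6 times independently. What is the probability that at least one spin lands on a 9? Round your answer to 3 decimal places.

P(no spin lands on a 9) = (11/12)^6 ≈ 0.593.
P(at least one) = 1 − 0.593 = 0.407.

0.407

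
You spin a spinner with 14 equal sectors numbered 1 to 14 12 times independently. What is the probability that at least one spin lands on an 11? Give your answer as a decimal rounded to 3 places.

P(no spin lands on an 11) = (13/14)^12 ≈ 0.411.
P(at least one) = 1 − 0.411 = 0.589.

0.589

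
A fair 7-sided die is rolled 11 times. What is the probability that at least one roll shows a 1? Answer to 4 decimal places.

P(no roll shows a 1) = (6/7)^11 ≈ 0.1835.
P(at least one) = 1 − 0.1835 = 0.8165.

0.8165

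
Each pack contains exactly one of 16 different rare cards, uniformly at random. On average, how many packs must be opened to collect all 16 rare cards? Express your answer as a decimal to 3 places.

After i distinct types are collected, each trial gives a new one with probability (16−i)/16, so the expected wait for the next new type is 16/(16−i).
E = 16/16 + 16/15 + 16/14 + 16/13 + 16/12 + 16/11 + 16/10 + 16/9 + 16/8 + 16/7 + 16/6 + 16/5 + 16/4 + 16/3 + 16/2 + 16/1 = 2436559/45045 ≈ 54.092.

54.092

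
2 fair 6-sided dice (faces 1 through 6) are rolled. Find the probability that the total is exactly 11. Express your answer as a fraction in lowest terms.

1/18

There are 6^2 = 36 equally likely outcomes.
The number of ordered 2-tuples from {1,…,6} summing to 11 is 2.
P(sum = 11) = 2/36 = 1/18.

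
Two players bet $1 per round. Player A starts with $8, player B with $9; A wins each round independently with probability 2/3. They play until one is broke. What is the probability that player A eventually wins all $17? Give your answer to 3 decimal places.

Let r = q/p = (1/3)/(2/3) = 1/2. The recurrence P(i) = p·P(i+1) + q·P(i−1) with P(0)=0, P(17)=1 gives P(i) = (1 − r^i)/(1 − r^17).
P(8) = (1 − (1/2)^8) / (1 − (1/2)^17) = 130560/131071 ≈ 0.996.

0.996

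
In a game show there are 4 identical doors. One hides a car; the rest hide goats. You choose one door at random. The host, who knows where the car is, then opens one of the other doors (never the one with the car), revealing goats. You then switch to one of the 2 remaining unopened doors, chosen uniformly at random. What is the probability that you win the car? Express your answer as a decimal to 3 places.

0.375

Your original door holds the car with probability 1/4, so the other 3 collectively hold it with probability 3/4.
The host can always find an empty door to open, so this doesn't change that 3/4; it is now spread over the 2 remaining unopened doors.
P(win by switching) = (3/4) · (1/2) = 3/8 ≈ 0.375.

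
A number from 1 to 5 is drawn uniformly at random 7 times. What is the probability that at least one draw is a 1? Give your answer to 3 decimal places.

P(no draw is a 1) = (4/5)^7 ≈ 0.210.
P(at least one) = 1 − 0.210 = 0.790.

0.790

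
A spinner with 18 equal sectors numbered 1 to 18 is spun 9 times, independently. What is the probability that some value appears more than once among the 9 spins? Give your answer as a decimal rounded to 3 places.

0.911

P(all 9 different) = 18/18 · 17/18 · ··· · 10/18 ≈ 0.089.
P(at least two equal) = 1 − 0.089 = 0.911.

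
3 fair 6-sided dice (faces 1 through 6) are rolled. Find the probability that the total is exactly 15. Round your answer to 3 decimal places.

There are 6^3 = 216 equally likely outcomes.
The number of ordered 3-tuples from {1,…,6} summing to 15 is 10.
P(sum = 15) = 10/216 = 5/108 ≈ 0.046.

0.046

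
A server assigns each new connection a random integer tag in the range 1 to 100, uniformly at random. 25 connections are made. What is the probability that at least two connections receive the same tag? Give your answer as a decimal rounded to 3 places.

It's easier to compute the probability that all 25 are distinct.
P(all distinct) = 100/100 · 99/100 · ··· · 76/100 ≈ 0.038.
So the probability of at least one match is 1 − 0.038 = 0.962.

0.962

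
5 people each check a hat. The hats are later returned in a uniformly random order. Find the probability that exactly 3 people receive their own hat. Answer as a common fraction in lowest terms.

Choose which 3 of the 5 are fixed: C(5,3) = 10 ways.
The remaining 2 must have no fixed point: D(2) = 1.
P = 10·1/120 = 1/12.

1/12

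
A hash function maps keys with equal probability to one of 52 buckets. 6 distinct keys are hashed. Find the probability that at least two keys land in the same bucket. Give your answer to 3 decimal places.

It's easier to compute the probability that all 6 are distinct.
P(all distinct) = 52/52 · 51/52 · ··· · 47/52 ≈ 0.741.
So the probability of at least one match is 1 − 0.741 = 0.259.

0.259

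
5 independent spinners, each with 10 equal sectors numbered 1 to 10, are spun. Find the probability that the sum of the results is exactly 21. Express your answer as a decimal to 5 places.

0.03795

There are 10^5 = 100000 equally likely outcomes.
The number of ordered 5-tuples from {1,…,10} summing to 21 is 3795.
P(sum = 21) = 3795/100000 = 759/20000 ≈ 0.03795.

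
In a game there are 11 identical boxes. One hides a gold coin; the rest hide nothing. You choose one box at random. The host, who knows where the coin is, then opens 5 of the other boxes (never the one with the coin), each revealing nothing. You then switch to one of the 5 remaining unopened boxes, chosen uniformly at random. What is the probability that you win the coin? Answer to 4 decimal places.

Your original box holds the coin with probability 1/11, so the other 10 collectively hold it with probability 10/11.
The host can always find 5 empty boxes to open, so the reveals don't change that 10/11; it is now spread over the 5 remaining unopened boxes.
P(win by switching) = (10/11) · (1/5) = 2/11 ≈ 0.1818.

0.1818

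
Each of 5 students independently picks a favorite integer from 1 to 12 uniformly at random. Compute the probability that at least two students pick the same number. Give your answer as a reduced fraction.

It's easier to compute the probability that all 5 are distinct.
P(all distinct) = 12/12 · 11/12 · ··· · 8/12 = 55/144.
So the probability of at least one match is 1 − 55/144 = 89/144.

89/144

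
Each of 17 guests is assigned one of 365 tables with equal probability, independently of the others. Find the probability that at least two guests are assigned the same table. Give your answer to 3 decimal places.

0.315

It's easier to compute the probability that all 17 are distinct.
P(all distinct) = 365/365 · 364/365 · ··· · 349/365 ≈ 0.685.
So the probability of at least one match is 1 − 0.685 = 0.315.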